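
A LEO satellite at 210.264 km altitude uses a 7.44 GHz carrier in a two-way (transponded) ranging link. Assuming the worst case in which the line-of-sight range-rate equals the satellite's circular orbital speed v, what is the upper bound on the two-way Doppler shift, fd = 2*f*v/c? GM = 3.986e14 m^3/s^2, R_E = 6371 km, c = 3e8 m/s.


r = 6.581264e+06 m
v = sqrt(mu/r) = 7782.4079 m/s (worst-case radial velocity)
f = 7.44 GHz = 7.44e+09 Hz
fd = 2*f*v/c = 2*7.44e+09*7782.4079/3.0e+08
fd = 386007.4329 Hz

386007.4329 Hz


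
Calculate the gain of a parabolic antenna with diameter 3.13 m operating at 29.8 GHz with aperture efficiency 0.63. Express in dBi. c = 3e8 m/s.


lambda = c/f = 3e8 / 2.98e+10 = 0.01006711 m
G = eta*(pi*D/lambda)^2 = 0.63*(pi*3.13/0.01006711)^2
G = 601061.6077 (linear)
G = 10*log10(601061.6077) = 57.7892 dBi

57.7892 dBi


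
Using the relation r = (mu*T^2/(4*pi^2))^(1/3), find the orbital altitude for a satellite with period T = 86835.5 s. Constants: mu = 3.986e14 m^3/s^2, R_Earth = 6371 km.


T = 86835.5 s
r = (mu*T^2/(4*pi^2))^(1/3) = (3.986e14 * 86835.5^2 / (4*pi^2))^(1/3)
r = 4.2382905e+07 m = 42382.9055 km
alt = r - R_E = 42382.9055 - 6371 = 36011.9055 km

36011.9055 km


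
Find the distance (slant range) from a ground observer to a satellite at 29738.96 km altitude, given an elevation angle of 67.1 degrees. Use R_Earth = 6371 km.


h = 29738.96 km, el = 67.1 deg
d = -R_E*sin(el) + sqrt((R_E*sin(el))^2 + 2*R_E*h + h^2)
d = -6371.0000*sin(1.1711) + sqrt((6371.0000*0.9211854)^2 + 2*6371.0000*29738.96 + 29738.96^2)
d = 30155.8864 km

30155.8864 km


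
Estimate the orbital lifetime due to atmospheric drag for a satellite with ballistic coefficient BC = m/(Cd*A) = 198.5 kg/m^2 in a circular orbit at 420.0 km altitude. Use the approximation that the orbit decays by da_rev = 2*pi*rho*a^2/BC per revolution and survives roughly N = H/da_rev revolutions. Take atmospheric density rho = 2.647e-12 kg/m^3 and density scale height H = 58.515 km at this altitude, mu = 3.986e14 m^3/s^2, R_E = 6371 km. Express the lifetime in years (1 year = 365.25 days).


a = R_E + alt = 6791.0000 km = 6.791e+06 m
da_rev = 2*pi*rho*a^2/BC = 2*pi*2.647e-12*(6.791e+06)^2/198.5 = 3.864032 m per revolution
N = H/da_rev = 58515.0000 m / 3.864032 m = 15143.5066 revolutions
P = 2*pi*sqrt(a^3/mu) = 5569.4437 s
lifetime = N*P = 15143.5066 * 5569.4437 = 8.4340907e+07 s = 976.1679 days
years = 976.1679 / 365.25 = 2.6726 years

2.6726 years


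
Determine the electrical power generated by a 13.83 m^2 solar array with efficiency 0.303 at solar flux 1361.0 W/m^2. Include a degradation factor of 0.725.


P = area * eta * S * degradation
P = 13.83 * 0.303 * 1361.0 * 0.725
P = 4134.8612 W

4134.8612 W


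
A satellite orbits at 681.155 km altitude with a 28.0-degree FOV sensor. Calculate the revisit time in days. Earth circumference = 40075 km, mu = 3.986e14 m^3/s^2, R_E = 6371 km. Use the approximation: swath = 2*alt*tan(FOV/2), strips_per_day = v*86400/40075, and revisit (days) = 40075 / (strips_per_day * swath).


swath = 2*681.155*tan(0.2443461) = 339.6620 km
v = sqrt(mu/r) = 7518.0935 m/s = 7.5181 km/s
strips/day = v*86400/40075 = 7.5181*86400/40075 = 16.2087
coverage/day = strips * swath = 16.2087 * 339.6620 = 5505.4768 km
revisit = 40075 / 5505.4768 = 7.2791 days

7.2791 days


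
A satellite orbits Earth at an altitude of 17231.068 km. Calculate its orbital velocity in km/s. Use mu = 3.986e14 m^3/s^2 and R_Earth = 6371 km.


r = R_E + alt = 6371.0 + 17231.068 = 23602.0680 km = 2.3602068e+07 m
v = sqrt(mu/r) = sqrt(3.986e14 / 2.3602068e+07) = 4109.5438 m/s = 4.1095 km/s

4.1095 km/s


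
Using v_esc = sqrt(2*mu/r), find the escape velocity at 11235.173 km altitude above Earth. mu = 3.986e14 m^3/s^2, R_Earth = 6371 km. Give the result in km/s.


r = 6371.0 + 11235.173 = 17606.1730 km = 1.7606173e+07 m
v_esc = sqrt(2*mu/r) = sqrt(2*3.986e14 / 1.7606173e+07)
v_esc = 6729.0098 m/s = 6.7290 km/s

6.7290 km/s


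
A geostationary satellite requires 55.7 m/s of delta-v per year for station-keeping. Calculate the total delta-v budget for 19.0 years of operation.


dV = rate * years = 55.7 * 19.0
dV = 1058.3000 m/s

1058.3000 m/s


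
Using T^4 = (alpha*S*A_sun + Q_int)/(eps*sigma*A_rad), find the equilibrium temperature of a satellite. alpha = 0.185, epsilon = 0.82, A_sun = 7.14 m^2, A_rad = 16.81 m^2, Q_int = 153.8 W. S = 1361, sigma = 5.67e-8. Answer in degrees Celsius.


Numerator = alpha*S*A_sun + Q_int = 0.185*1361*7.14 + 153.8 = 1951.5449 W
Denominator = eps*sigma*A_rad = 0.82*5.67e-8*16.81 = 7.8156414e-07 W/K^4
T^4 = 2.4969734e+09 K^4
T = 223.5391 K = -49.6109 C

-49.6109 degrees Celsius


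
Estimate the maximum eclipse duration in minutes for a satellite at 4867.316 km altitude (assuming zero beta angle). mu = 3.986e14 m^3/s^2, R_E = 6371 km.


r = 11238.3160 km
T = 197.6113 min
Eclipse fraction = arcsin(R_E/r)/pi = arcsin(6371.0000/11238.3160)/pi
= arcsin(0.5668999)/pi = 0.1918574
Eclipse duration = 0.1918574 * 197.6113 = 37.9132 min

37.9132 minutes


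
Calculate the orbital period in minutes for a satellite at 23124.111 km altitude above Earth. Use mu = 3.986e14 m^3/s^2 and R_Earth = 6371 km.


r = 29495.1110 km = 2.9495111e+07 m
T = 2*pi*sqrt(r^3/mu) = 2*pi*sqrt(2.5659613e+22 / 3.986e14)
T = 50412.2723 s = 840.2045 min

840.2045 minutes


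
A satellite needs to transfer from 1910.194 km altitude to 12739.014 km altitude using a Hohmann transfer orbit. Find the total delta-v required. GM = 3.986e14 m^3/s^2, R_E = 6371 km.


r1 = 8281.1940 km = 8.281194e+06 m
r2 = 19110.0140 km = 1.9110014e+07 m
dv1 = sqrt(mu/r1)*(sqrt(2*r2/(r1+r2)) - 1) = 1257.4413 m/s
dv2 = sqrt(mu/r2)*(1 - sqrt(2*r1/(r1+r2))) = 1015.7205 m/s
total dv = |dv1| + |dv2| = 1257.4413 + 1015.7205 = 2273.1618 m/s = 2.2732 km/s

2.2732 km/s


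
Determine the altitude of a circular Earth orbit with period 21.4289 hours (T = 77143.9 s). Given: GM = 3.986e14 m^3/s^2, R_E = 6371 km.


T = 77143.9 s
r = (mu*T^2/(4*pi^2))^(1/3) = (3.986e14 * 77143.9^2 / (4*pi^2))^(1/3)
r = 3.9167596e+07 m = 39167.5957 km
alt = r - R_E = 39167.5957 - 6371 = 32796.5957 km

32796.5957 km


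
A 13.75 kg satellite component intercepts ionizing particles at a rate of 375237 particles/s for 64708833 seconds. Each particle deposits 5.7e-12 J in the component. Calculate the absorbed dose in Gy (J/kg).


Total energy deposited = rate * time * E_per
  = 375237 * 64708833 * 5.7e-12 = 138.4025 J
Dose = E_total / mass = 138.4025 / 13.75
Dose = 10.0656 Gy

10.0656 Gy


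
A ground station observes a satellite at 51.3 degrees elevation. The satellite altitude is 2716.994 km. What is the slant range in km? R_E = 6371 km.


h = 2716.994 km, el = 51.3 deg
d = -R_E*sin(el) + sqrt((R_E*sin(el))^2 + 2*R_E*h + h^2)
d = -6371.0000*sin(0.8953539) + sqrt((6371.0000*0.7804304)^2 + 2*6371.0000*2716.994 + 2716.994^2)
d = 3196.3534 km

3196.3534 km


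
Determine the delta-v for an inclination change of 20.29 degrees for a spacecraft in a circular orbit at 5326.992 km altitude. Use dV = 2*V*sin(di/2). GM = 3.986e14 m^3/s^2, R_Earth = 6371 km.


r = 11697.9920 km = 1.1697992e+07 m
V = sqrt(mu/r) = 5837.3131 m/s
di = 20.29 deg = 0.3541273 rad
dV = 2*V*sin(di/2) = 2*5837.3131*sin(0.1770637)
dV = 2056.3675 m/s = 2.0564 km/s

2.0564 km/s


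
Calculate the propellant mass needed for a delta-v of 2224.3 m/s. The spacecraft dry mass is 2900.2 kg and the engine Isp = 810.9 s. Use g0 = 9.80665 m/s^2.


ve = Isp * g0 = 810.9 * 9.80665 = 7952.212485 m/s
mass ratio = exp(dv/ve) = exp(2224.3/7952.212485) = 1.32274394
m_prop = m_dry * (mr - 1) = 2900.2 * (1.32274394 - 1)
m_prop = 936.0220 kg

936.0220 kg


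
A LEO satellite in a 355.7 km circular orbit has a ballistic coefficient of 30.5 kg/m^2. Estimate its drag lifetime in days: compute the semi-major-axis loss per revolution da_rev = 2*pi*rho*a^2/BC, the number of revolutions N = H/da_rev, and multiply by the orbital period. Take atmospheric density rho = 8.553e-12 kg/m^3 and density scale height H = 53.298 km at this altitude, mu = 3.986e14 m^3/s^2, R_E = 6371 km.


a = R_E + alt = 6726.7000 km = 6.7267e+06 m
da_rev = 2*pi*rho*a^2/BC = 2*pi*8.553e-12*(6.7267e+06)^2/30.5 = 79.726485 m per revolution
N = H/da_rev = 53298.0000 m / 79.726485 m = 668.5106 revolutions
P = 2*pi*sqrt(a^3/mu) = 5490.5305 s
lifetime = N*P = 668.5106 * 5490.5305 = 3.6704778e+06 s = 42.4824 days

42.4824 days


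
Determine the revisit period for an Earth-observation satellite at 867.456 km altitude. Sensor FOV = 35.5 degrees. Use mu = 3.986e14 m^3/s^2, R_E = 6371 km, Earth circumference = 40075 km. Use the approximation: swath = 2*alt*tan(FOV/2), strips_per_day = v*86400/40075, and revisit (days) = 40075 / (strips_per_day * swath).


swath = 2*867.456*tan(0.3097959) = 555.3497 km
v = sqrt(mu/r) = 7420.7137 m/s = 7.4207 km/s
strips/day = v*86400/40075 = 7.4207*86400/40075 = 15.9987
coverage/day = strips * swath = 15.9987 * 555.3497 = 8884.8978 km
revisit = 40075 / 8884.8978 = 4.5105 days

4.5105 days


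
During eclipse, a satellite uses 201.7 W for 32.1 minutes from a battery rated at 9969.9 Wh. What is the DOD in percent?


E_used = P * t / 60 = 201.7 * 32.1 / 60 = 107.9095 Wh
DOD = E_used / E_total * 100 = 107.9095 / 9969.9 * 100
DOD = 1.0824 %

1.0824 %


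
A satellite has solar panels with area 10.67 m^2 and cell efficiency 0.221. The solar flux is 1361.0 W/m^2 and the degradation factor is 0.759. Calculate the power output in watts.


P = area * eta * S * degradation
P = 10.67 * 0.221 * 1361.0 * 0.759
P = 2435.8840 W

2435.8840 W


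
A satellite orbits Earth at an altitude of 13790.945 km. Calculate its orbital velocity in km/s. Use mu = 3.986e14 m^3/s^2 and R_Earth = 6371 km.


r = R_E + alt = 6371.0 + 13790.945 = 20161.9450 km = 2.0161945e+07 m
v = sqrt(mu/r) = sqrt(3.986e14 / 2.0161945e+07) = 4446.3376 m/s = 4.4463 km/s

4.4463 km/s


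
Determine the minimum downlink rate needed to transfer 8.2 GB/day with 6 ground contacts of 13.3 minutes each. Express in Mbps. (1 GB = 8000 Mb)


total contact time = 6 * 13.3 * 60 = 4788.0000 s
data = 8.2 GB = 65600.0000 Mb
rate = 65600.0000 / 4788.0000 = 13.7009 Mbps

13.7009 Mbps


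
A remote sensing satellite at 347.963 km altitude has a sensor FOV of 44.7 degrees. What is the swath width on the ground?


FOV = 44.7 deg = 0.7801622 rad
swath = 2 * alt * tan(FOV/2) = 2 * 347.963 * tan(0.3900811)
swath = 2 * 347.963 * 0.4111497
swath = 286.1298 km

286.1298 km


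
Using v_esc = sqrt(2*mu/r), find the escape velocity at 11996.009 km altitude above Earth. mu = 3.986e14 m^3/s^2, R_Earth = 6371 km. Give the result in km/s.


r = 6371.0 + 11996.009 = 18367.0090 km = 1.8367009e+07 m
v_esc = sqrt(2*mu/r) = sqrt(2*3.986e14 / 1.8367009e+07)
v_esc = 6588.1644 m/s = 6.5882 km/s

6.5882 km/s


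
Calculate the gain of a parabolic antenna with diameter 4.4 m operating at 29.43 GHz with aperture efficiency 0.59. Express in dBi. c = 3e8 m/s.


lambda = c/f = 3e8 / 2.943e+10 = 0.01019368 m
G = eta*(pi*D/lambda)^2 = 0.59*(pi*4.4/0.01019368)^2
G = 1.0849135e+06 (linear)
G = 10*log10(1.0849135e+06) = 60.3540 dBi

60.3540 dBi


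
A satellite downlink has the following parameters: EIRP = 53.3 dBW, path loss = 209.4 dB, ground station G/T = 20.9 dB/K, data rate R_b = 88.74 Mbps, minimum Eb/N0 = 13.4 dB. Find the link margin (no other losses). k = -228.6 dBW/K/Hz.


C/N0 = EIRP - FSPL + G/T - k = 53.3 - 209.4 + 20.9 - (-228.6)
C/N0 = 93.4000 dB-Hz
R_b = 88.74 Mbps = 8.874e+07 bps -> 10*log10(R_b) = 79.4812 dB-Hz
Eb/N0 = C/N0 - 10*log10(R_b) = 93.4000 - 79.4812 = 13.9188 dB
Margin = Eb/N0 - Eb/N0_req = 13.9188 - 13.4 = 0.5188058 dB (link closes)

0.5188 dB


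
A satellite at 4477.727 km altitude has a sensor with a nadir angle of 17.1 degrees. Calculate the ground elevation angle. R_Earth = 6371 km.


r = R_E + alt = 10848.7270 km
Law of sines in the satellite / Earth-center / ground-point triangle:
  sin(nadir)/R_E = sin(90 + el)/r  =>  cos(el) = (r/R_E)*sin(nadir)
cos(el) = (10848.7270 / 6371.0000) * sin(17.1 deg) = 0.5007006
el = arccos(0.5007006) = 59.9536 deg
(Earth-central angle = 90 - nadir - el = 12.9464 deg)

59.9536 degrees


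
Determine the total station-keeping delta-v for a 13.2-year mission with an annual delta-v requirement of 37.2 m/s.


dV = rate * years = 37.2 * 13.2
dV = 491.0400 m/s

491.0400 m/s


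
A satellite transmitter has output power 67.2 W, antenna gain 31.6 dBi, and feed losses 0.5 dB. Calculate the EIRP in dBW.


Pt = 67.2 W = 18.2737 dBW
EIRP = Pt_dBW + Gt - losses = 18.2737 + 31.6 - 0.5 = 49.3737 dBW

49.3737 dBW


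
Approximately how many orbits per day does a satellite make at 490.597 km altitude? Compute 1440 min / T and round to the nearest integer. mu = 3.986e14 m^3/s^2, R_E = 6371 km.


r = 6.861597e+06 m
T = 2*pi*sqrt(r^3/mu) = 5656.5162 s = 94.2753 min
revs/day = 1440 / 94.2753 = 15.2744
Rounded: 15 revolutions per day

15 revolutions per day


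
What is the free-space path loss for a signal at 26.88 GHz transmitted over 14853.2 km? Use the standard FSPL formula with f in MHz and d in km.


f = 26.88 GHz = 26880.0000 MHz
d = 14853.2 km
FSPL = 32.44 + 20*log10(26880.0000) + 20*log10(14853.2)
FSPL = 32.44 + 88.5886 + 83.4364
FSPL = 204.4650 dB

204.4650 dB


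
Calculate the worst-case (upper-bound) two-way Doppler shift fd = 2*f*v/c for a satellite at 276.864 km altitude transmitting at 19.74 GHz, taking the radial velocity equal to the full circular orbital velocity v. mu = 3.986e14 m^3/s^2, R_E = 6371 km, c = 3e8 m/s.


r = 6.647864e+06 m
v = sqrt(mu/r) = 7743.3267 m/s (worst-case radial velocity)
f = 19.74 GHz = 1.974e+10 Hz
fd = 2*f*v/c = 2*1.974e+10*7743.3267/3.0e+08
fd = 1.0190218e+06 Hz

1.0190e+06 Hz


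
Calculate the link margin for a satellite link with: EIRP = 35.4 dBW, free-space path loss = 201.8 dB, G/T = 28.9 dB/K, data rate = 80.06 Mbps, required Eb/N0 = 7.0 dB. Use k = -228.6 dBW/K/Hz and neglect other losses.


C/N0 = EIRP - FSPL + G/T - k = 35.4 - 201.8 + 28.9 - (-228.6)
C/N0 = 91.1000 dB-Hz
R_b = 80.06 Mbps = 8.006e+07 bps -> 10*log10(R_b) = 79.0342 dB-Hz
Eb/N0 = C/N0 - 10*log10(R_b) = 91.1000 - 79.0342 = 12.0658 dB
Margin = Eb/N0 - Eb/N0_req = 12.0658 - 7.0 = 5.0658 dB (link closes)

5.0658 dB


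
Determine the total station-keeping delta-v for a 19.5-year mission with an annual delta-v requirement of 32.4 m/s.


dV = rate * years = 32.4 * 19.5
dV = 631.8000 m/s

631.8000 m/s


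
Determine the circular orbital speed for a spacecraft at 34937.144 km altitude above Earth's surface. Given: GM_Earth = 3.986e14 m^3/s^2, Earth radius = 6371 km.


r = R_E + alt = 6371.0 + 34937.144 = 41308.1440 km = 4.1308144e+07 m
v = sqrt(mu/r) = sqrt(3.986e14 / 4.1308144e+07) = 3106.3530 m/s = 3.1064 km/s

3.1064 km/s


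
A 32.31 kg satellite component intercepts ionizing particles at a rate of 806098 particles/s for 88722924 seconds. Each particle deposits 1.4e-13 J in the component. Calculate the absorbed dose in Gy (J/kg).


Total energy deposited = rate * time * E_per
  = 806098 * 88722924 * 1.4e-13 = 10.0127 J
Dose = E_total / mass = 10.0127 / 32.31
Dose = 0.3098951 Gy

0.3099 Gy


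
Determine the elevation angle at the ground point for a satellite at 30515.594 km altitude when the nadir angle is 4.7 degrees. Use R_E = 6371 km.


r = R_E + alt = 36886.5940 km
Law of sines in the satellite / Earth-center / ground-point triangle:
  sin(nadir)/R_E = sin(90 + el)/r  =>  cos(el) = (r/R_E)*sin(nadir)
cos(el) = (36886.5940 / 6371.0000) * sin(4.7 deg) = 0.4744047
el = arccos(0.4744047) = 61.6794 deg
(Earth-central angle = 90 - nadir - el = 23.6206 deg)

61.6794 degrees


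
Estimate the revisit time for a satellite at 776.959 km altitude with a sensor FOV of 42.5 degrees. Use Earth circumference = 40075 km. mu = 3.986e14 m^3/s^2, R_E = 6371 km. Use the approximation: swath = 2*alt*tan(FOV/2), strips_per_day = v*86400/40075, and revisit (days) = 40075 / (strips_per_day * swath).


swath = 2*776.959*tan(0.3708825) = 604.2857 km
v = sqrt(mu/r) = 7467.5411 m/s = 7.4675 km/s
strips/day = v*86400/40075 = 7.4675*86400/40075 = 16.0997
coverage/day = strips * swath = 16.0997 * 604.2857 = 9728.8190 km
revisit = 40075 / 9728.8190 = 4.1192 days

4.1192 days


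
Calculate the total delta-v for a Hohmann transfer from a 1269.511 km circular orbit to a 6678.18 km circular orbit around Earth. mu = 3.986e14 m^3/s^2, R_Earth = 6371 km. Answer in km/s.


r1 = 7640.5110 km = 7.640511e+06 m
r2 = 13049.1800 km = 1.304918e+07 m
dv1 = sqrt(mu/r1)*(sqrt(2*r2/(r1+r2)) - 1) = 889.3393 m/s
dv2 = sqrt(mu/r2)*(1 - sqrt(2*r1/(r1+r2))) = 777.0319 m/s
total dv = |dv1| + |dv2| = 889.3393 + 777.0319 = 1666.3712 m/s = 1.6664 km/s

1.6664 km/s


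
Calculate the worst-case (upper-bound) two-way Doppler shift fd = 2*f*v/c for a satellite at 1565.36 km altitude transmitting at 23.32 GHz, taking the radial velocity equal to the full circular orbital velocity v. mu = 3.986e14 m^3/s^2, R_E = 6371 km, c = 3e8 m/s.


r = 7.93636e+06 m
v = sqrt(mu/r) = 7086.9271 m/s (worst-case radial velocity)
f = 23.32 GHz = 2.332e+10 Hz
fd = 2*f*v/c = 2*2.332e+10*7086.9271/3.0e+08
fd = 1.1017809e+06 Hz

1.1018e+06 Hz


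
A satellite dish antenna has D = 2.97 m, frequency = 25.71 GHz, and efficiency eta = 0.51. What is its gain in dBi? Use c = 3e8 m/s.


lambda = c/f = 3e8 / 2.571e+10 = 0.01166861 m
G = eta*(pi*D/lambda)^2 = 0.51*(pi*2.97/0.01166861)^2
G = 326095.2434 (linear)
G = 10*log10(326095.2434) = 55.1334 dBi

55.1334 dBi


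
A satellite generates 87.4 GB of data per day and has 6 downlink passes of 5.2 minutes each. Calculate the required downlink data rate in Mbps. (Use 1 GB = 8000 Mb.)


total contact time = 6 * 5.2 * 60 = 1872.0000 s
data = 87.4 GB = 699200.0000 Mb
rate = 699200.0000 / 1872.0000 = 373.5043 Mbps

373.5043 Mbps


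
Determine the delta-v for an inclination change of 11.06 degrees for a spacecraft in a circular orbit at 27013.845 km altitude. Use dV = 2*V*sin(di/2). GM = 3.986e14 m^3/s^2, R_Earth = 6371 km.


r = 33384.8450 km = 3.3384845e+07 m
V = sqrt(mu/r) = 3455.3653 m/s
di = 11.06 deg = 0.1930334 rad
dV = 2*V*sin(di/2) = 2*3455.3653*sin(0.09651671)
dV = 665.9659 m/s = 0.6659659 km/s

0.6660 km/s


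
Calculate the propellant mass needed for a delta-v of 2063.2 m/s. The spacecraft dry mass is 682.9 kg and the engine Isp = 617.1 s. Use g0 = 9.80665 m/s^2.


ve = Isp * g0 = 617.1 * 9.80665 = 6051.683715 m/s
mass ratio = exp(dv/ve) = exp(2063.2/6051.683715) = 1.40625468
m_prop = m_dry * (mr - 1) = 682.9 * (1.40625468 - 1)
m_prop = 277.4313 kg

277.4313 kg


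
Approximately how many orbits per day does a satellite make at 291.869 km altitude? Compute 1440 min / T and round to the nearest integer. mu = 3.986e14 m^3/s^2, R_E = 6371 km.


r = 6.662869e+06 m
T = 2*pi*sqrt(r^3/mu) = 5412.5651 s = 90.2094 min
revs/day = 1440 / 90.2094 = 15.9629
Rounded: 16 revolutions per day

16 revolutions per day


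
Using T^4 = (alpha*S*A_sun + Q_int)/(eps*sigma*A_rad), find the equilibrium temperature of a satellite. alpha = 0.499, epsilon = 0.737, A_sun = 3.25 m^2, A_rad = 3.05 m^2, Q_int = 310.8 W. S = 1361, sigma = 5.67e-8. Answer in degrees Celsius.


Numerator = alpha*S*A_sun + Q_int = 0.499*1361*3.25 + 310.8 = 2518.0018 W
Denominator = eps*sigma*A_rad = 0.737*5.67e-8*3.05 = 1.2745309e-07 W/K^4
T^4 = 1.9756301e+10 K^4
T = 374.9095 K = 101.7595 C

101.7595 degrees Celsius


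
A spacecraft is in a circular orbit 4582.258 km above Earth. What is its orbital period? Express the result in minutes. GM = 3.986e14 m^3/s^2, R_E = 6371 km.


r = 10953.2580 km = 1.0953258e+07 m
T = 2*pi*sqrt(r^3/mu) = 2*pi*sqrt(1.3141047e+21 / 3.986e14)
T = 11408.4383 s = 190.1406 min

190.1406 minutes


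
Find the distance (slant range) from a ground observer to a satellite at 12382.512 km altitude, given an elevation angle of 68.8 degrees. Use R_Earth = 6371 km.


h = 12382.512 km, el = 68.8 deg
d = -R_E*sin(el) + sqrt((R_E*sin(el))^2 + 2*R_E*h + h^2)
d = -6371.0000*sin(1.2008) + sqrt((6371.0000*0.9323238)^2 + 2*6371.0000*12382.512 + 12382.512^2)
d = 12671.6188 km

12671.6188 km


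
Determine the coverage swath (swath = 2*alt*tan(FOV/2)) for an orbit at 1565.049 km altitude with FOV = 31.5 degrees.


FOV = 31.5 deg = 0.5497787 rad
swath = 2 * alt * tan(FOV/2) = 2 * 1565.049 * tan(0.2748894)
swath = 2 * 1565.049 * 0.2820292
swath = 882.7789 km

882.7789 km


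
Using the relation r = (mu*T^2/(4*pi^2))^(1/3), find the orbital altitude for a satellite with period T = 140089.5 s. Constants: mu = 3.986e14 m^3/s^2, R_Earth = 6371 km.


T = 140089.5 s
r = (mu*T^2/(4*pi^2))^(1/3) = (3.986e14 * 140089.5^2 / (4*pi^2))^(1/3)
r = 5.8299242e+07 m = 58299.2422 km
alt = r - R_E = 58299.2422 - 6371 = 51928.2422 km

51928.2422 km


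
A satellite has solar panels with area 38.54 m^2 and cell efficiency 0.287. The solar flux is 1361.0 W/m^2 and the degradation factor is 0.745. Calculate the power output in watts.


P = area * eta * S * degradation
P = 38.54 * 0.287 * 1361.0 * 0.745
P = 11215.2254 W

11215.2254 W


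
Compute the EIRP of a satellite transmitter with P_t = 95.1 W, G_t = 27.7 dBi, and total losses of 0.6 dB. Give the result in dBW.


Pt = 95.1 W = 19.7818 dBW
EIRP = Pt_dBW + Gt - losses = 19.7818 + 27.7 - 0.6 = 46.8818 dBW

46.8818 dBW


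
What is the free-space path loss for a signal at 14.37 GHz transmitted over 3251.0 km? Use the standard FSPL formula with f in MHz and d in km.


f = 14.37 GHz = 14370.0000 MHz
d = 3251.0 km
FSPL = 32.44 + 20*log10(14370.0000) + 20*log10(3251.0)
FSPL = 32.44 + 83.1491 + 70.2403
FSPL = 185.8295 dB

185.8295 dB


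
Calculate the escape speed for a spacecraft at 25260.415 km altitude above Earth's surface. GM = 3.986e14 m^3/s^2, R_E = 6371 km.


r = 6371.0 + 25260.415 = 31631.4150 km = 3.1631415e+07 m
v_esc = sqrt(2*mu/r) = sqrt(2*3.986e14 / 3.1631415e+07)
v_esc = 5020.2383 m/s = 5.0202 km/s

5.0202 km/s


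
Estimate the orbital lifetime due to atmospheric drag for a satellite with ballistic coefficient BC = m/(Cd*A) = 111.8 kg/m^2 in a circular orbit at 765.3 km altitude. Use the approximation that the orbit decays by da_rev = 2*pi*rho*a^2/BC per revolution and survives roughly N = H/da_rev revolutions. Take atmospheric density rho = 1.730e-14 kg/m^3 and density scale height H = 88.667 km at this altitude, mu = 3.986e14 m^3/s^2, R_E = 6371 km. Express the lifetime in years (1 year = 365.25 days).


a = R_E + alt = 7136.3000 km = 7.1363e+06 m
da_rev = 2*pi*rho*a^2/BC = 2*pi*1.730e-14*(7.1363e+06)^2/111.8 = 0.0495142683 m per revolution
N = H/da_rev = 88667.0000 m / 0.0495142683 m = 1.7907363e+06 revolutions
P = 2*pi*sqrt(a^3/mu) = 5999.5803 s
lifetime = N*P = 1.7907363e+06 * 5999.5803 = 1.0743666e+10 s = 124347.9918 days
years = 124347.9918 / 365.25 = 340.4462 years

340.4462 years


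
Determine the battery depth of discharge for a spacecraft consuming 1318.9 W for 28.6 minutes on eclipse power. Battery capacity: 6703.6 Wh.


E_used = P * t / 60 = 1318.9 * 28.6 / 60 = 628.6757 Wh
DOD = E_used / E_total * 100 = 628.6757 / 6703.6 * 100
DOD = 9.3782 %

9.3782 %


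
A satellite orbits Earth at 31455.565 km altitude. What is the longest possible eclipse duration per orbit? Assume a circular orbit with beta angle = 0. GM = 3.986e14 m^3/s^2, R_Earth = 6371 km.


r = 37826.5650 km
T = 1220.2683 min
Eclipse fraction = arcsin(R_E/r)/pi = arcsin(6371.0000/37826.5650)/pi
= arcsin(0.1684266)/pi = 0.05386862
Eclipse duration = 0.05386862 * 1220.2683 = 65.7342 min

65.7342 minutes


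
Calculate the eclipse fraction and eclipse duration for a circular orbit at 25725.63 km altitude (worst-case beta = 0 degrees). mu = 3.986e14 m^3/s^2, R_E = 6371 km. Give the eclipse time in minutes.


r = 32096.6300 km
T = 953.7820 min
Eclipse fraction = arcsin(R_E/r)/pi = arcsin(6371.0000/32096.6300)/pi
= arcsin(0.1984944)/pi = 0.06360515
Eclipse duration = 0.06360515 * 953.7820 = 60.6654 min

60.6654 minutes


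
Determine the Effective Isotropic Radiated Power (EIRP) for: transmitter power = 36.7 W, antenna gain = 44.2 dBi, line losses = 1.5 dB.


Pt = 36.7 W = 15.6467 dBW
EIRP = Pt_dBW + Gt - losses = 15.6467 + 44.2 - 1.5 = 58.3467 dBW

58.3467 dBW


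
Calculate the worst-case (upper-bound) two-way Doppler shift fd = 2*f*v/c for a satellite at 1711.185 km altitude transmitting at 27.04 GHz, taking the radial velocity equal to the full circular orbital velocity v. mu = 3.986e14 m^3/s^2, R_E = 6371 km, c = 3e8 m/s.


r = 8.082185e+06 m
v = sqrt(mu/r) = 7022.7022 m/s (worst-case radial velocity)
f = 27.04 GHz = 2.704e+10 Hz
fd = 2*f*v/c = 2*2.704e+10*7022.7022/3.0e+08
fd = 1.2659591e+06 Hz

1.2660e+06 Hz


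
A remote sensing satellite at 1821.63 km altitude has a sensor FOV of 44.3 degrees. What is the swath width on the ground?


FOV = 44.3 deg = 0.7731809 rad
swath = 2 * alt * tan(FOV/2) = 2 * 1821.63 * tan(0.3865904)
swath = 2 * 1821.63 * 0.4070748
swath = 1483.0794 km

1483.0794 km


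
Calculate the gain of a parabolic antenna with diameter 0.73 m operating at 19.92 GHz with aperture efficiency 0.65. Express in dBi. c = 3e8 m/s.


lambda = c/f = 3e8 / 1.992e+10 = 0.01506024 m
G = eta*(pi*D/lambda)^2 = 0.65*(pi*0.73/0.01506024)^2
G = 15072.8362 (linear)
G = 10*log10(15072.8362) = 41.7819 dBi

41.7819 dBi


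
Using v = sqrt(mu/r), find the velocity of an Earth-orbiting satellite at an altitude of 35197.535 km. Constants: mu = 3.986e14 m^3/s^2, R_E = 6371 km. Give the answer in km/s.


r = R_E + alt = 6371.0 + 35197.535 = 41568.5350 km = 4.1568535e+07 m
v = sqrt(mu/r) = sqrt(3.986e14 / 4.1568535e+07) = 3096.6084 m/s = 3.0966 km/s

3.0966 km/s


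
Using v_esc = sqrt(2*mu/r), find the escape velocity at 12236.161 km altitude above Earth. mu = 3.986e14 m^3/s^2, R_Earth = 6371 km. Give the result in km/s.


r = 6371.0 + 12236.161 = 18607.1610 km = 1.8607161e+07 m
v_esc = sqrt(2*mu/r) = sqrt(2*3.986e14 / 1.8607161e+07)
v_esc = 6545.5115 m/s = 6.5455 km/s

6.5455 km/s


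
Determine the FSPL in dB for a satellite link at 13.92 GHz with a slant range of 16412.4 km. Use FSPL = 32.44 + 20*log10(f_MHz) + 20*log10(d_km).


f = 13.92 GHz = 13920.0000 MHz
d = 16412.4 km
FSPL = 32.44 + 20*log10(13920.0000) + 20*log10(16412.4)
FSPL = 32.44 + 82.8728 + 84.3034
FSPL = 199.6162 dB

199.6162 dB


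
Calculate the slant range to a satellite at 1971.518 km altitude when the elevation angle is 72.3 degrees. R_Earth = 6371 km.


h = 1971.518 km, el = 72.3 deg
d = -R_E*sin(el) + sqrt((R_E*sin(el))^2 + 2*R_E*h + h^2)
d = -6371.0000*sin(1.2619) + sqrt((6371.0000*0.9526615)^2 + 2*6371.0000*1971.518 + 1971.518^2)
d = 2045.1275 km

2045.1275 km


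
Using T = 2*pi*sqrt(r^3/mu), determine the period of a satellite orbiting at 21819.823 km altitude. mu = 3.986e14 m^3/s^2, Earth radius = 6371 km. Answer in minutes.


r = 28190.8230 km = 2.8190823e+07 m
T = 2*pi*sqrt(r^3/mu) = 2*pi*sqrt(2.2403881e+22 / 3.986e14)
T = 47105.6340 s = 785.0939 min

785.0939 minutes


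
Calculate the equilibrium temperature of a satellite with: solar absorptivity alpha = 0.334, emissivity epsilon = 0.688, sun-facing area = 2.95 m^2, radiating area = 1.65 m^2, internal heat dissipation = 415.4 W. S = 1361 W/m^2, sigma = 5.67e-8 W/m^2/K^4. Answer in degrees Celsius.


Numerator = alpha*S*A_sun + Q_int = 0.334*1361*2.95 + 415.4 = 1756.3933 W
Denominator = eps*sigma*A_rad = 0.688*5.67e-8*1.65 = 6.436584e-08 W/K^4
T^4 = 2.7287662e+10 K^4
T = 406.4355 K = 133.2855 C

133.2855 degrees Celsius


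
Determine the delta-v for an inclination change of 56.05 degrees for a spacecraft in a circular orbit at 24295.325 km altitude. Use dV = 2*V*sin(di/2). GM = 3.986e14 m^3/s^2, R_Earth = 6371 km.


r = 30666.3250 km = 3.0666325e+07 m
V = sqrt(mu/r) = 3605.2699 m/s
di = 56.05 deg = 0.978257 rad
dV = 2*V*sin(di/2) = 2*3605.2699*sin(0.4891285)
dV = 3387.9210 m/s = 3.3879 km/s

3.3879 km/s


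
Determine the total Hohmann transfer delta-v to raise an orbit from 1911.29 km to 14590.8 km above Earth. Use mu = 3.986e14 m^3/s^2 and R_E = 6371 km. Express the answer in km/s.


r1 = 8282.2900 km = 8.28229e+06 m
r2 = 20961.8000 km = 2.09618e+07 m
dv1 = sqrt(mu/r1)*(sqrt(2*r2/(r1+r2)) - 1) = 1368.8772 m/s
dv2 = sqrt(mu/r2)*(1 - sqrt(2*r1/(r1+r2))) = 1078.7801 m/s
total dv = |dv1| + |dv2| = 1368.8772 + 1078.7801 = 2447.6573 m/s = 2.4477 km/s

2.4477 km/s


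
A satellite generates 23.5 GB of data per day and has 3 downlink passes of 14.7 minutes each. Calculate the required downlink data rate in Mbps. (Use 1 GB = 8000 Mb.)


total contact time = 3 * 14.7 * 60 = 2646.0000 s
data = 23.5 GB = 188000.0000 Mb
rate = 188000.0000 / 2646.0000 = 71.0506 Mbps

71.0506 Mbps


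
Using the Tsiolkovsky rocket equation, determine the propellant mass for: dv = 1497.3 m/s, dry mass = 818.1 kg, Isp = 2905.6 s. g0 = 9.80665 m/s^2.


ve = Isp * g0 = 2905.6 * 9.80665 = 28494.202240 m/s
mass ratio = exp(dv/ve) = exp(1497.3/28494.202240) = 1.05395266
m_prop = m_dry * (mr - 1) = 818.1 * (1.05395266 - 1)
m_prop = 44.1387 kg

44.1387 kg


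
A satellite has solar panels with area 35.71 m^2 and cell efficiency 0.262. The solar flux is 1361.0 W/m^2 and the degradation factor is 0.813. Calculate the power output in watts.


P = area * eta * S * degradation
P = 35.71 * 0.262 * 1361.0 * 0.813
P = 10352.3706 W

10352.3706 W


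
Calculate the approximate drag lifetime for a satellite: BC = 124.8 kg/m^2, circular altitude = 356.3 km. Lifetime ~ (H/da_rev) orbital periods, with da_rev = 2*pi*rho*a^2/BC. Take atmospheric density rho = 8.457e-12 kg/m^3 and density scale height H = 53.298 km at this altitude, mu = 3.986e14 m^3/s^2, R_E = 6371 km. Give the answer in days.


a = R_E + alt = 6727.3000 km = 6.7273e+06 m
da_rev = 2*pi*rho*a^2/BC = 2*pi*8.457e-12*(6.7273e+06)^2/124.8 = 19.269179 m per revolution
N = H/da_rev = 53298.0000 m / 19.269179 m = 2765.9715 revolutions
P = 2*pi*sqrt(a^3/mu) = 5491.2651 s
lifetime = N*P = 2765.9715 * 5491.2651 = 1.5188683e+07 s = 175.7949 days

175.7949 days


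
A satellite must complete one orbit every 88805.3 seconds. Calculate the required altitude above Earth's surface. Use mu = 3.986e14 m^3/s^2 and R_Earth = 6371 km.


T = 88805.3 s
r = (mu*T^2/(4*pi^2))^(1/3) = (3.986e14 * 88805.3^2 / (4*pi^2))^(1/3)
r = 4.3021457e+07 m = 43021.4565 km
alt = r - R_E = 43021.4565 - 6371 = 36650.4565 km

36650.4565 km


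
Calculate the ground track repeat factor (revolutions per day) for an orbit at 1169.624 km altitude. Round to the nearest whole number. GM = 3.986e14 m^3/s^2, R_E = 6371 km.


r = 7.540624e+06 m
T = 2*pi*sqrt(r^3/mu) = 6516.6163 s = 108.6103 min
revs/day = 1440 / 108.6103 = 13.2584
Rounded: 13 revolutions per day

13 revolutions per day


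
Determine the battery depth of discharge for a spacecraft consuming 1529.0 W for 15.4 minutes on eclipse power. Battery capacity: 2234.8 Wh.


E_used = P * t / 60 = 1529.0 * 15.4 / 60 = 392.4433 Wh
DOD = E_used / E_total * 100 = 392.4433 / 2234.8 * 100
DOD = 17.5606 %

17.5606 %


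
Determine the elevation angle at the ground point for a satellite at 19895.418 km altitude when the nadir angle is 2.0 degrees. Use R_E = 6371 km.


r = R_E + alt = 26266.4180 km
Law of sines in the satellite / Earth-center / ground-point triangle:
  sin(nadir)/R_E = sin(90 + el)/r  =>  cos(el) = (r/R_E)*sin(nadir)
cos(el) = (26266.4180 / 6371.0000) * sin(2.0 deg) = 0.143884
el = arccos(0.143884) = 81.7273 deg
(Earth-central angle = 90 - nadir - el = 6.2727 deg)

81.7273 degrees


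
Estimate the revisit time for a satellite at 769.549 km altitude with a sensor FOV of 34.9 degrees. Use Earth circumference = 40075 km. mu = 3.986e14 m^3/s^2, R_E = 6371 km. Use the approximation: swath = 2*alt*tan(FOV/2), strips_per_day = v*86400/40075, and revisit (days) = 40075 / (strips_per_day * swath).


swath = 2*769.549*tan(0.30456) = 483.7995 km
v = sqrt(mu/r) = 7471.4147 m/s = 7.4714 km/s
strips/day = v*86400/40075 = 7.4714*86400/40075 = 16.1081
coverage/day = strips * swath = 16.1081 * 483.7995 = 7793.0681 km
revisit = 40075 / 7793.0681 = 5.1424 days

5.1424 days


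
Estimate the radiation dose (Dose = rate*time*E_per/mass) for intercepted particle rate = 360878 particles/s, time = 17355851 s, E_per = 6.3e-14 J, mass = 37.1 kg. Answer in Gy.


Total energy deposited = rate * time * E_per
  = 360878 * 17355851 * 6.3e-14 = 0.3945907 J
Dose = E_total / mass = 0.3945907 / 37.1
Dose = 0.01063587 Gy

0.0106 Gy


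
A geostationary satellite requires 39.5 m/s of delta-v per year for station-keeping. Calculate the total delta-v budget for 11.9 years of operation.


dV = rate * years = 39.5 * 11.9
dV = 470.0500 m/s

470.0500 m/s


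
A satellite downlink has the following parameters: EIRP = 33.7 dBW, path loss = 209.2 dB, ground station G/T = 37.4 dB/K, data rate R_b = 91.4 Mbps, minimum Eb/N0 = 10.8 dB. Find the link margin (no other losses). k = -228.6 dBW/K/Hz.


C/N0 = EIRP - FSPL + G/T - k = 33.7 - 209.2 + 37.4 - (-228.6)
C/N0 = 90.5000 dB-Hz
R_b = 91.4 Mbps = 9.14e+07 bps -> 10*log10(R_b) = 79.6095 dB-Hz
Eb/N0 = C/N0 - 10*log10(R_b) = 90.5000 - 79.6095 = 10.8905 dB
Margin = Eb/N0 - Eb/N0_req = 10.8905 - 10.8 = 0.09053804 dB (link closes)

0.0905 dB


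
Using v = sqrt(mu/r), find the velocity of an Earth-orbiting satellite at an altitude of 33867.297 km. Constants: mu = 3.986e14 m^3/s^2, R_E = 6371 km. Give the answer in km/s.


r = R_E + alt = 6371.0 + 33867.297 = 40238.2970 km = 4.0238297e+07 m
v = sqrt(mu/r) = sqrt(3.986e14 / 4.0238297e+07) = 3147.3776 m/s = 3.1474 km/s

3.1474 km/s


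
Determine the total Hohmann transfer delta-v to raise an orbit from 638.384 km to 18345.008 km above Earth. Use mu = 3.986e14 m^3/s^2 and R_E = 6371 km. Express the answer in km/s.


r1 = 7009.3840 km = 7.009384e+06 m
r2 = 24716.0080 km = 2.4716008e+07 m
dv1 = sqrt(mu/r1)*(sqrt(2*r2/(r1+r2)) - 1) = 1872.0325 m/s
dv2 = sqrt(mu/r2)*(1 - sqrt(2*r1/(r1+r2))) = 1346.3625 m/s
total dv = |dv1| + |dv2| = 1872.0325 + 1346.3625 = 3218.3950 m/s = 3.2184 km/s

3.2184 km/s


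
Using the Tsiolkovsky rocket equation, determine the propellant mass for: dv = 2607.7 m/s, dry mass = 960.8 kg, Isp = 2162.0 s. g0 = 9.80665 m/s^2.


ve = Isp * g0 = 2162.0 * 9.80665 = 21201.977300 m/s
mass ratio = exp(dv/ve) = exp(2607.7/21201.977300) = 1.13087678
m_prop = m_dry * (mr - 1) = 960.8 * (1.13087678 - 1)
m_prop = 125.7464 kg

125.7464 kg


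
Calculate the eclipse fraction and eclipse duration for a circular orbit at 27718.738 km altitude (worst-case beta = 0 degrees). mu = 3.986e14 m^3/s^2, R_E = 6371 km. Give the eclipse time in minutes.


r = 34089.7380 km
T = 1043.9879 min
Eclipse fraction = arcsin(R_E/r)/pi = arcsin(6371.0000/34089.7380)/pi
= arcsin(0.1868891)/pi = 0.0598405
Eclipse duration = 0.0598405 * 1043.9879 = 62.4728 min

62.4728 minutes


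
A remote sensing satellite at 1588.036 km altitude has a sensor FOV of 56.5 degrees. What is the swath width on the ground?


FOV = 56.5 deg = 0.986111 rad
swath = 2 * alt * tan(FOV/2) = 2 * 1588.036 * tan(0.4930555)
swath = 2 * 1588.036 * 0.5373194
swath = 1706.5650 km

1706.5650 km


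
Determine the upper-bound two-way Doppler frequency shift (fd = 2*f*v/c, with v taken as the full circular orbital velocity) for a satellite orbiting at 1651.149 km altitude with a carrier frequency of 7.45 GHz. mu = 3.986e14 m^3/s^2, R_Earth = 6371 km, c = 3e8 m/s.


r = 8.022149e+06 m
v = sqrt(mu/r) = 7048.9314 m/s (worst-case radial velocity)
f = 7.45 GHz = 7.45e+09 Hz
fd = 2*f*v/c = 2*7.45e+09*7048.9314/3.0e+08
fd = 350096.9271 Hz

350096.9271 Hz


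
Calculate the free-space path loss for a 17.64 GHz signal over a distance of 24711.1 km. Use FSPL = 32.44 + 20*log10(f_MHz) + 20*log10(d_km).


f = 17.64 GHz = 17640.0000 MHz
d = 24711.1 km
FSPL = 32.44 + 20*log10(17640.0000) + 20*log10(24711.1)
FSPL = 32.44 + 84.9300 + 87.8578
FSPL = 205.2278 dB

205.2278 dB


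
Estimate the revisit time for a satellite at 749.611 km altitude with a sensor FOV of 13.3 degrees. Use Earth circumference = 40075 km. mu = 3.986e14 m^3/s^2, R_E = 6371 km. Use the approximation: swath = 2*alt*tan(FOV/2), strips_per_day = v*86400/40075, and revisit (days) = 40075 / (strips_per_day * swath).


swath = 2*749.611*tan(0.1160644) = 174.7919 km
v = sqrt(mu/r) = 7481.8676 m/s = 7.4819 km/s
strips/day = v*86400/40075 = 7.4819*86400/40075 = 16.1306
coverage/day = strips * swath = 16.1306 * 174.7919 = 2819.4958 km
revisit = 40075 / 2819.4958 = 14.2135 days

14.2135 days


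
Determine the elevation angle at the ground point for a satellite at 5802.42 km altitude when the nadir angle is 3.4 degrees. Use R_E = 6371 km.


r = R_E + alt = 12173.4200 km
Law of sines in the satellite / Earth-center / ground-point triangle:
  sin(nadir)/R_E = sin(90 + el)/r  =>  cos(el) = (r/R_E)*sin(nadir)
cos(el) = (12173.4200 / 6371.0000) * sin(3.4 deg) = 0.1133199
el = arccos(0.1133199) = 83.4933 deg
(Earth-central angle = 90 - nadir - el = 3.1067 deg)

83.4933 degrees


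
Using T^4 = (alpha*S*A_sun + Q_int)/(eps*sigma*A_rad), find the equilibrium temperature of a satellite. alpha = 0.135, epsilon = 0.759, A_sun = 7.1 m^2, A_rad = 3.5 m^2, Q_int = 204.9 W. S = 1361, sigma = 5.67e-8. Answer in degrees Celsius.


Numerator = alpha*S*A_sun + Q_int = 0.135*1361*7.1 + 204.9 = 1509.4185 W
Denominator = eps*sigma*A_rad = 0.759*5.67e-8*3.5 = 1.5062355e-07 W/K^4
T^4 = 1.0021132e+10 K^4
T = 316.3947 K = 43.2447 C

43.2447 degrees Celsius


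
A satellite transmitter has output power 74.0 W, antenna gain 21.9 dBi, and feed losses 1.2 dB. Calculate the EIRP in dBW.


Pt = 74.0 W = 18.6923 dBW
EIRP = Pt_dBW + Gt - losses = 18.6923 + 21.9 - 1.2 = 39.3923 dBW

39.3923 dBW


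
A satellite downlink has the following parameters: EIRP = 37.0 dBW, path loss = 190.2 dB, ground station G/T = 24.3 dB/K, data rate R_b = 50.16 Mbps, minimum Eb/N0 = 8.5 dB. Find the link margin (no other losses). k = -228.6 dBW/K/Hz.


C/N0 = EIRP - FSPL + G/T - k = 37.0 - 190.2 + 24.3 - (-228.6)
C/N0 = 99.7000 dB-Hz
R_b = 50.16 Mbps = 5.016e+07 bps -> 10*log10(R_b) = 77.0036 dB-Hz
Eb/N0 = C/N0 - 10*log10(R_b) = 99.7000 - 77.0036 = 22.6964 dB
Margin = Eb/N0 - Eb/N0_req = 22.6964 - 8.5 = 14.1964 dB (link closes)

14.1964 dB


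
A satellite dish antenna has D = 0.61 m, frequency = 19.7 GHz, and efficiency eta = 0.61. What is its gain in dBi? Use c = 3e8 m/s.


lambda = c/f = 3e8 / 1.97e+10 = 0.01522843 m
G = eta*(pi*D/lambda)^2 = 0.61*(pi*0.61/0.01522843)^2
G = 9660.0460 (linear)
G = 10*log10(9660.0460) = 39.8498 dBi

39.8498 dBi


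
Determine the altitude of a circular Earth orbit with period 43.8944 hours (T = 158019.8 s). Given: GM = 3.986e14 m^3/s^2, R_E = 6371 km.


T = 158019.8 s
r = (mu*T^2/(4*pi^2))^(1/3) = (3.986e14 * 158019.8^2 / (4*pi^2))^(1/3)
r = 6.3173294e+07 m = 63173.2943 km
alt = r - R_E = 63173.2943 - 6371 = 56802.2943 km

56802.2943 km


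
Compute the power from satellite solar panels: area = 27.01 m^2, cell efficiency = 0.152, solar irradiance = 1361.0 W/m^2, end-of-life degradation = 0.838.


P = area * eta * S * degradation
P = 27.01 * 0.152 * 1361.0 * 0.838
P = 4682.4195 W

4682.4195 W


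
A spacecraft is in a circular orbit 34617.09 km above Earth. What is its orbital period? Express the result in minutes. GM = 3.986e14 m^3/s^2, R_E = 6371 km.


r = 40988.0900 km = 4.098809e+07 m
T = 2*pi*sqrt(r^3/mu) = 2*pi*sqrt(6.8860955e+22 / 3.986e14)
T = 82584.3477 s = 1376.4058 min

1376.4058 minutes


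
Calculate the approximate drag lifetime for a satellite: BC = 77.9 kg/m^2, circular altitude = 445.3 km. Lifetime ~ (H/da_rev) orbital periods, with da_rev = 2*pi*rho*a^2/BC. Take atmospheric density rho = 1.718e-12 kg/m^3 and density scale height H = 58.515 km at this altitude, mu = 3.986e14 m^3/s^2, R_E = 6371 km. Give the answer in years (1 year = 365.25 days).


a = R_E + alt = 6816.3000 km = 6.8163e+06 m
da_rev = 2*pi*rho*a^2/BC = 2*pi*1.718e-12*(6.8163e+06)^2/77.9 = 6.438178 m per revolution
N = H/da_rev = 58515.0000 m / 6.438178 m = 9088.7519 revolutions
P = 2*pi*sqrt(a^3/mu) = 5600.5963 s
lifetime = N*P = 9088.7519 * 5600.5963 = 5.090243e+07 s = 589.1485 days
years = 589.1485 / 365.25 = 1.6130 years

1.6130 years
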